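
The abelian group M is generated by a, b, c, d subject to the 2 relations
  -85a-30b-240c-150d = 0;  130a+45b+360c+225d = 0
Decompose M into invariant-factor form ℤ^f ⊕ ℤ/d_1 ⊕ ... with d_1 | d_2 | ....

rank_ℚ(R)=2; free=4−2=2
SNF(R) diag = [5, 15] → torsion [5, 15]

Answer: M ≅ ℤ^2 ⊕ ℤ/5 ⊕ ℤ/15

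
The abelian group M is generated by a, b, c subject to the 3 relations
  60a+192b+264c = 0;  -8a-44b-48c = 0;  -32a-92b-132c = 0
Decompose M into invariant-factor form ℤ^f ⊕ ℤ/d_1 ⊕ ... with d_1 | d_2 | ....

Answer: M ≅ ℤ/4 ⊕ ℤ/12 ⊕ ℤ/36

Derivation:
rank_ℚ(R)=3; free=3−3=0
SNF(R) diag = [4, 12, 36] → torsion [4, 12, 36]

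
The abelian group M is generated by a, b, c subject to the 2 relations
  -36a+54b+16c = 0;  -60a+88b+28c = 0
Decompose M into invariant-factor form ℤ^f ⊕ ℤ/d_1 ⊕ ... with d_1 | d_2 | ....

Answer: M ≅ ℤ^1 ⊕ ℤ/2 ⊕ ℤ/4

Derivation:
rank_ℚ(R)=2; free=3−2=1
SNF(R) diag = [2, 4] → torsion [2, 4]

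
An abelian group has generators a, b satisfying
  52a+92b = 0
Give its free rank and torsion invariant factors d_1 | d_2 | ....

Answer: M ≅ ℤ^1 ⊕ ℤ/4

Derivation:
rank_ℚ(R)=1; free=2−1=1
SNF(R) diag = [4] → torsion [4]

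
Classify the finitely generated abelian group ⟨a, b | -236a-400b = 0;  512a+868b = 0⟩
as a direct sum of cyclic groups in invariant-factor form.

Answer: M ≅ ℤ/4 ⊕ ℤ/12

Derivation:
rank_ℚ(R)=2; free=2−2=0
SNF(R) diag = [4, 12] → torsion [4, 12]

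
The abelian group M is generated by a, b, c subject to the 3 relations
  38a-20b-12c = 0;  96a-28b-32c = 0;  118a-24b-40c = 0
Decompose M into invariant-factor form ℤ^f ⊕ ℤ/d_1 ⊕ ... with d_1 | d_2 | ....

rank_ℚ(R)=3; free=3−3=0
SNF(R) diag = [2, 4, 12] → torsion [2, 4, 12]

Answer: M ≅ ℤ/2 ⊕ ℤ/4 ⊕ ℤ/12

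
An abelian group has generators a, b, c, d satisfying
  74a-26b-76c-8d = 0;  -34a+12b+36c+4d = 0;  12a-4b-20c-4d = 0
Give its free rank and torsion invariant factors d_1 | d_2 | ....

Answer: M ≅ ℤ^1 ⊕ ℤ/2 ⊕ ℤ/2 ⊕ ℤ/4

Derivation:
rank_ℚ(R)=3; free=4−3=1
SNF(R) diag = [2, 2, 4] → torsion [2, 2, 4]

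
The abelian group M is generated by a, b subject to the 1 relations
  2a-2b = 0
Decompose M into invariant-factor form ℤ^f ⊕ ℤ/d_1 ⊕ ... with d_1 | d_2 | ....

Answer: M ≅ ℤ^1 ⊕ ℤ/2

Derivation:
rank_ℚ(R)=1; free=2−1=1
SNF(R) diag = [2] → torsion [2]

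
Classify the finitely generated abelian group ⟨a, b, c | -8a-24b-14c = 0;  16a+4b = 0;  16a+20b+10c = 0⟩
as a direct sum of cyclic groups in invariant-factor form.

rank_ℚ(R)=3; free=3−3=0
SNF(R) diag = [2, 4, 8] → torsion [2, 4, 8]

Answer: M ≅ ℤ/2 ⊕ ℤ/4 ⊕ ℤ/8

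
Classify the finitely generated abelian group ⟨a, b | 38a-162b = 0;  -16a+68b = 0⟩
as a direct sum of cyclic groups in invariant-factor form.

rank_ℚ(R)=2; free=2−2=0
SNF(R) diag = [2, 4] → torsion [2, 4]

Answer: M ≅ ℤ/2 ⊕ ℤ/4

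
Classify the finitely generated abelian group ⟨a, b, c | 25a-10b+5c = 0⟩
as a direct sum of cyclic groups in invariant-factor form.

rank_ℚ(R)=1; free=3−1=2
SNF(R) diag = [5] → torsion [5]

Answer: M ≅ ℤ^2 ⊕ ℤ/5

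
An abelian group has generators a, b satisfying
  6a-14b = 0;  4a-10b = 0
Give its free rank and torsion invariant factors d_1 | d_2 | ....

rank_ℚ(R)=2; free=2−2=0
SNF(R) diag = [2, 2] → torsion [2, 2]

Answer: M ≅ ℤ/2 ⊕ ℤ/2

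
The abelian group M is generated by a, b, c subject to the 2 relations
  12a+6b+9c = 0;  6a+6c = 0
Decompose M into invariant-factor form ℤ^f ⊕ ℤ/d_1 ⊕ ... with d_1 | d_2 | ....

rank_ℚ(R)=2; free=3−2=1
SNF(R) diag = [3, 6] → torsion [3, 6]

Answer: M ≅ ℤ^1 ⊕ ℤ/3 ⊕ ℤ/6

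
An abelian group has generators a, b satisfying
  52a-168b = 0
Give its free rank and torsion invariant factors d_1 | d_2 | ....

Answer: M ≅ ℤ^1 ⊕ ℤ/4

Derivation:
rank_ℚ(R)=1; free=2−1=1
SNF(R) diag = [4] → torsion [4]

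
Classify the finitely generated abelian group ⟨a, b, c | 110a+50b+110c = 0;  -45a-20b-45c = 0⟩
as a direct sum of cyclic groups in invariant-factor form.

rank_ℚ(R)=2; free=3−2=1
SNF(R) diag = [5, 10] → torsion [5, 10]

Answer: M ≅ ℤ^1 ⊕ ℤ/5 ⊕ ℤ/10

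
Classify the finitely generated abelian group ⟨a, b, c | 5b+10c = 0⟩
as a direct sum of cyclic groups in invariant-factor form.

rank_ℚ(R)=1; free=3−1=2
SNF(R) diag = [5] → torsion [5]

Answer: M ≅ ℤ^2 ⊕ ℤ/5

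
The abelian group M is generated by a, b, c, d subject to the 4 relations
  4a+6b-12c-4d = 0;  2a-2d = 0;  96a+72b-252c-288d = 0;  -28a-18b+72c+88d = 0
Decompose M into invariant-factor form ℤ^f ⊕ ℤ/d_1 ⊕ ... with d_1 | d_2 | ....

Answer: M ≅ ℤ/2 ⊕ ℤ/6 ⊕ ℤ/12 ⊕ ℤ/36

Derivation:
rank_ℚ(R)=4; free=4−4=0
SNF(R) diag = [2, 6, 12, 36] → torsion [2, 6, 12, 36]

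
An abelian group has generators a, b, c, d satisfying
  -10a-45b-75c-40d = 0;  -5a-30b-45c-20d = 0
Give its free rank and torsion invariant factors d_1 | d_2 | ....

Answer: M ≅ ℤ^2 ⊕ ℤ/5 ⊕ ℤ/15

Derivation:
rank_ℚ(R)=2; free=4−2=2
SNF(R) diag = [5, 15] → torsion [5, 15]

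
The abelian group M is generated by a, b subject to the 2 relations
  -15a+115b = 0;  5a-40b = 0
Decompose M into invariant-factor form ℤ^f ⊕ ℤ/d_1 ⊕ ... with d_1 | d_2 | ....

rank_ℚ(R)=2; free=2−2=0
SNF(R) diag = [5, 5] → torsion [5, 5]

Answer: M ≅ ℤ/5 ⊕ ℤ/5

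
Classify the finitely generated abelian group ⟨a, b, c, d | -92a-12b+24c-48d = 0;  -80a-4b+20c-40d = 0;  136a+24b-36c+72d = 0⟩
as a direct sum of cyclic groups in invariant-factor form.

rank_ℚ(R)=3; free=4−3=1
SNF(R) diag = [4, 4, 12] → torsion [4, 4, 12]

Answer: M ≅ ℤ^1 ⊕ ℤ/4 ⊕ ℤ/4 ⊕ ℤ/12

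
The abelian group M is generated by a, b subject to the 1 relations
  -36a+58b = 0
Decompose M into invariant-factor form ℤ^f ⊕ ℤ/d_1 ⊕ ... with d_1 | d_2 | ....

Answer: M ≅ ℤ^1 ⊕ ℤ/2

Derivation:
rank_ℚ(R)=1; free=2−1=1
SNF(R) diag = [2] → torsion [2]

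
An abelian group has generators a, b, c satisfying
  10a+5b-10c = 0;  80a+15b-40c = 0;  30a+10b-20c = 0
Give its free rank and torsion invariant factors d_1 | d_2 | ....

Answer: M ≅ ℤ/5 ⊕ ℤ/10 ⊕ ℤ/10

Derivation:
rank_ℚ(R)=3; free=3−3=0
SNF(R) diag = [5, 10, 10] → torsion [5, 10, 10]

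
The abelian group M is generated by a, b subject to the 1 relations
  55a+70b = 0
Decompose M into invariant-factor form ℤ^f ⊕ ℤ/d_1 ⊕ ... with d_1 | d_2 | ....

rank_ℚ(R)=1; free=2−1=1
SNF(R) diag = [5] → torsion [5]

Answer: M ≅ ℤ^1 ⊕ ℤ/5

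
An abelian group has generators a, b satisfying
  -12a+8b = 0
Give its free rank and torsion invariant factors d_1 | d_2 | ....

Answer: M ≅ ℤ^1 ⊕ ℤ/4

Derivation:
rank_ℚ(R)=1; free=2−1=1
SNF(R) diag = [4] → torsion [4]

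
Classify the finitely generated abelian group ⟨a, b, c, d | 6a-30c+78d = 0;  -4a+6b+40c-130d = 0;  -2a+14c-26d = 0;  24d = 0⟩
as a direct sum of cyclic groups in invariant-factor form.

Answer: M ≅ ℤ/2 ⊕ ℤ/6 ⊕ ℤ/12 ⊕ ℤ/24

Derivation:
rank_ℚ(R)=4; free=4−4=0
SNF(R) diag = [2, 6, 12, 24] → torsion [2, 6, 12, 24]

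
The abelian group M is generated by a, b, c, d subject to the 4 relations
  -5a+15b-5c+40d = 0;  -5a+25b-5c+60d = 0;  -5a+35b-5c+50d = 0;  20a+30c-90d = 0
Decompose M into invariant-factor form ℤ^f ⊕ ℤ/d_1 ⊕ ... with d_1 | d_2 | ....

rank_ℚ(R)=4; free=4−4=0
SNF(R) diag = [5, 10, 10, 30] → torsion [5, 10, 10, 30]

Answer: M ≅ ℤ/5 ⊕ ℤ/10 ⊕ ℤ/10 ⊕ ℤ/30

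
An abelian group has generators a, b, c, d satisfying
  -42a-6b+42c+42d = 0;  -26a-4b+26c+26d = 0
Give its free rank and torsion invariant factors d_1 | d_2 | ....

Answer: M ≅ ℤ^2 ⊕ ℤ/2 ⊕ ℤ/6

Derivation:
rank_ℚ(R)=2; free=4−2=2
SNF(R) diag = [2, 6] → torsion [2, 6]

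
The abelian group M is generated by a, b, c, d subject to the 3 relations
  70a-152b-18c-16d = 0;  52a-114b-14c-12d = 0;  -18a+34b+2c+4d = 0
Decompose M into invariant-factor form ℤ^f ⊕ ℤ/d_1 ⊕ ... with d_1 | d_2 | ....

Answer: M ≅ ℤ^1 ⊕ ℤ/2 ⊕ ℤ/2 ⊕ ℤ/2

Derivation:
rank_ℚ(R)=3; free=4−3=1
SNF(R) diag = [2, 2, 2] → torsion [2, 2, 2]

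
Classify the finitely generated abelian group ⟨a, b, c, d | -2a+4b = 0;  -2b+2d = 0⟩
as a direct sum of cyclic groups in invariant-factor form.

rank_ℚ(R)=2; free=4−2=2
SNF(R) diag = [2, 2] → torsion [2, 2]

Answer: M ≅ ℤ^2 ⊕ ℤ/2 ⊕ ℤ/2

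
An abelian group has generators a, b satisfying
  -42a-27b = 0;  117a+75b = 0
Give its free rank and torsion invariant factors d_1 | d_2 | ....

Answer: M ≅ ℤ/3 ⊕ ℤ/3

Derivation:
rank_ℚ(R)=2; free=2−2=0
SNF(R) diag = [3, 3] → torsion [3, 3]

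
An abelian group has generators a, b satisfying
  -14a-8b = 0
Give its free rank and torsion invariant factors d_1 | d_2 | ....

rank_ℚ(R)=1; free=2−1=1
SNF(R) diag = [2] → torsion [2]

Answer: M ≅ ℤ^1 ⊕ ℤ/2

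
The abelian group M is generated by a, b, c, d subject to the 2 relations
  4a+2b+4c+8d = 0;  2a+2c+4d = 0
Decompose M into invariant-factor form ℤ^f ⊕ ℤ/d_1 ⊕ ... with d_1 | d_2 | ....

Answer: M ≅ ℤ^2 ⊕ ℤ/2 ⊕ ℤ/2

Derivation:
rank_ℚ(R)=2; free=4−2=2
SNF(R) diag = [2, 2] → torsion [2, 2]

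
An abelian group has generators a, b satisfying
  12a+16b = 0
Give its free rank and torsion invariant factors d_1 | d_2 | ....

rank_ℚ(R)=1; free=2−1=1
SNF(R) diag = [4] → torsion [4]

Answer: M ≅ ℤ^1 ⊕ ℤ/4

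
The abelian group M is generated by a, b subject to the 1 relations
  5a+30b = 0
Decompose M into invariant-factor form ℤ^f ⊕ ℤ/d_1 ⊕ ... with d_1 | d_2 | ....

rank_ℚ(R)=1; free=2−1=1
SNF(R) diag = [5] → torsion [5]

Answer: M ≅ ℤ^1 ⊕ ℤ/5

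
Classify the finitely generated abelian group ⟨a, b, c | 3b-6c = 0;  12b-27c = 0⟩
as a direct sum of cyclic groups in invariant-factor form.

Answer: M ≅ ℤ^1 ⊕ ℤ/3 ⊕ ℤ/3

Derivation:
rank_ℚ(R)=2; free=3−2=1
SNF(R) diag = [3, 3] → torsion [3, 3]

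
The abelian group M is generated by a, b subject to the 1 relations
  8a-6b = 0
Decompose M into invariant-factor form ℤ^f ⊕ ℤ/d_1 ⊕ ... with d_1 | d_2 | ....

Answer: M ≅ ℤ^1 ⊕ ℤ/2

Derivation:
rank_ℚ(R)=1; free=2−1=1
SNF(R) diag = [2] → torsion [2]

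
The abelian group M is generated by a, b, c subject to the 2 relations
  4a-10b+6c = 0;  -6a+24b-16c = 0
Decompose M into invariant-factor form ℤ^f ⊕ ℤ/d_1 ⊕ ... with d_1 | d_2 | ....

Answer: M ≅ ℤ^1 ⊕ ℤ/2 ⊕ ℤ/2

Derivation:
rank_ℚ(R)=2; free=3−2=1
SNF(R) diag = [2, 2] → torsion [2, 2]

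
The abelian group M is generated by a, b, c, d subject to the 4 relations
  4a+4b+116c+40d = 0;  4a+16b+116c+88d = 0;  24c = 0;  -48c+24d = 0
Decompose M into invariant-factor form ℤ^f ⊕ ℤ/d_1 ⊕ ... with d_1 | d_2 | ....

rank_ℚ(R)=4; free=4−4=0
SNF(R) diag = [4, 12, 24, 24] → torsion [4, 12, 24, 24]

Answer: M ≅ ℤ/4 ⊕ ℤ/12 ⊕ ℤ/24 ⊕ ℤ/24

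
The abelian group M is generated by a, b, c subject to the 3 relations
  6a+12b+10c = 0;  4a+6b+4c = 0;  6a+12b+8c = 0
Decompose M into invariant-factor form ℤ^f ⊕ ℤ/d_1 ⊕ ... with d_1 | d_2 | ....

rank_ℚ(R)=3; free=3−3=0
SNF(R) diag = [2, 2, 6] → torsion [2, 2, 6]

Answer: M ≅ ℤ/2 ⊕ ℤ/2 ⊕ ℤ/6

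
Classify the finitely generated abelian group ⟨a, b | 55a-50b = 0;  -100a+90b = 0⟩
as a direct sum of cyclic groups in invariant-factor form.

rank_ℚ(R)=2; free=2−2=0
SNF(R) diag = [5, 10] → torsion [5, 10]

Answer: M ≅ ℤ/5 ⊕ ℤ/10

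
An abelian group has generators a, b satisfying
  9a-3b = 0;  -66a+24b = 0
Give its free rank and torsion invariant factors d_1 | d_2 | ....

rank_ℚ(R)=2; free=2−2=0
SNF(R) diag = [3, 6] → torsion [3, 6]

Answer: M ≅ ℤ/3 ⊕ ℤ/6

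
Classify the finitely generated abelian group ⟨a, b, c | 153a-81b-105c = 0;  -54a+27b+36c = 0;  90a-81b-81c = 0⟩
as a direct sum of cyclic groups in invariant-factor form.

rank_ℚ(R)=3; free=3−3=0
SNF(R) diag = [3, 9, 27] → torsion [3, 9, 27]

Answer: M ≅ ℤ/3 ⊕ ℤ/9 ⊕ ℤ/27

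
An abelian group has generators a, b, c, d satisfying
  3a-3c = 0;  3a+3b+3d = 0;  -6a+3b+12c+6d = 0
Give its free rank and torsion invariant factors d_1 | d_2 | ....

Answer: M ≅ ℤ^1 ⊕ ℤ/3 ⊕ ℤ/3 ⊕ ℤ/3

Derivation:
rank_ℚ(R)=3; free=4−3=1
SNF(R) diag = [3, 3, 3] → torsion [3, 3, 3]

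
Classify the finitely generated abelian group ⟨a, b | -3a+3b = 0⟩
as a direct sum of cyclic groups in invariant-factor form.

Answer: M ≅ ℤ^1 ⊕ ℤ/3

Derivation:
rank_ℚ(R)=1; free=2−1=1
SNF(R) diag = [3] → torsion [3]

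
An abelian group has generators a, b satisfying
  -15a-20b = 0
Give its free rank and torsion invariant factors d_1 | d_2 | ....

rank_ℚ(R)=1; free=2−1=1
SNF(R) diag = [5] → torsion [5]

Answer: M ≅ ℤ^1 ⊕ ℤ/5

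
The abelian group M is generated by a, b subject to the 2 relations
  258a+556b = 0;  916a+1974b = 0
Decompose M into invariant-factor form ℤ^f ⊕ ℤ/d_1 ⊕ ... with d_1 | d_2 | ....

rank_ℚ(R)=2; free=2−2=0
SNF(R) diag = [2, 2] → torsion [2, 2]

Answer: M ≅ ℤ/2 ⊕ ℤ/2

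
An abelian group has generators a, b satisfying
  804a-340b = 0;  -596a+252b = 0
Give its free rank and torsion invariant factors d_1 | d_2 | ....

rank_ℚ(R)=2; free=2−2=0
SNF(R) diag = [4, 8] → torsion [4, 8]

Answer: M ≅ ℤ/4 ⊕ ℤ/8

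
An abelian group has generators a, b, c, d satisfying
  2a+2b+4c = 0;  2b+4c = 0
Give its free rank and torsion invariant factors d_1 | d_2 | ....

Answer: M ≅ ℤ^2 ⊕ ℤ/2 ⊕ ℤ/2

Derivation:
rank_ℚ(R)=2; free=4−2=2
SNF(R) diag = [2, 2] → torsion [2, 2]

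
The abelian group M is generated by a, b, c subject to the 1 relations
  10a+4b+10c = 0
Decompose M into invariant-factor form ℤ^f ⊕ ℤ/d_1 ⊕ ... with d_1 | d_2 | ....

Answer: M ≅ ℤ^2 ⊕ ℤ/2

Derivation:
rank_ℚ(R)=1; free=3−1=2
SNF(R) diag = [2] → torsion [2]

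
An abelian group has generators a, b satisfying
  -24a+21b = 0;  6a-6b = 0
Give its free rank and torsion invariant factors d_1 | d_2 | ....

rank_ℚ(R)=2; free=2−2=0
SNF(R) diag = [3, 6] → torsion [3, 6]

Answer: M ≅ ℤ/3 ⊕ ℤ/6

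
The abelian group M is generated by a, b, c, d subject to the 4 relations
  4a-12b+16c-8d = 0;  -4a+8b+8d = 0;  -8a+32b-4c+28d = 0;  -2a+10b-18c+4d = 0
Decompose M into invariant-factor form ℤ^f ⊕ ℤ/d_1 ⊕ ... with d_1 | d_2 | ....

rank_ℚ(R)=4; free=4−4=0
SNF(R) diag = [2, 4, 12, 12] → torsion [2, 4, 12, 12]

Answer: M ≅ ℤ/2 ⊕ ℤ/4 ⊕ ℤ/12 ⊕ ℤ/12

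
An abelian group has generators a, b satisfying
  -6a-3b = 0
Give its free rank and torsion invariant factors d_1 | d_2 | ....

rank_ℚ(R)=1; free=2−1=1
SNF(R) diag = [3] → torsion [3]

Answer: M ≅ ℤ^1 ⊕ ℤ/3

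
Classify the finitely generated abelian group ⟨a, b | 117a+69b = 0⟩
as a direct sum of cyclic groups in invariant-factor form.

rank_ℚ(R)=1; free=2−1=1
SNF(R) diag = [3] → torsion [3]

Answer: M ≅ ℤ^1 ⊕ ℤ/3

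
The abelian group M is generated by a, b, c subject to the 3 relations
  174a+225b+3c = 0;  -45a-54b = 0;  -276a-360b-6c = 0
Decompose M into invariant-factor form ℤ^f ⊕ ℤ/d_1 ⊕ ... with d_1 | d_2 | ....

rank_ℚ(R)=3; free=3−3=0
SNF(R) diag = [3, 9, 18] → torsion [3, 9, 18]

Answer: M ≅ ℤ/3 ⊕ ℤ/9 ⊕ ℤ/18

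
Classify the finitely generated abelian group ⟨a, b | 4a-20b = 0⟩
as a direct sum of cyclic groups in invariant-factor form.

rank_ℚ(R)=1; free=2−1=1
SNF(R) diag = [4] → torsion [4]

Answer: M ≅ ℤ^1 ⊕ ℤ/4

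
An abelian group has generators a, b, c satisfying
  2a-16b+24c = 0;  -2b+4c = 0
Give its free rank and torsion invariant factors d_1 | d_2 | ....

rank_ℚ(R)=2; free=3−2=1
SNF(R) diag = [2, 2] → torsion [2, 2]

Answer: M ≅ ℤ^1 ⊕ ℤ/2 ⊕ ℤ/2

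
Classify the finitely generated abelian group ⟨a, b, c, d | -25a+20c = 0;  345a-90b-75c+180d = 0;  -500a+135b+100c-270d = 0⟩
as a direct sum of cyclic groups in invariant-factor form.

Answer: M ≅ ℤ^1 ⊕ ℤ/5 ⊕ ℤ/15 ⊕ ℤ/45

Derivation:
rank_ℚ(R)=3; free=4−3=1
SNF(R) diag = [5, 15, 45] → torsion [5, 15, 45]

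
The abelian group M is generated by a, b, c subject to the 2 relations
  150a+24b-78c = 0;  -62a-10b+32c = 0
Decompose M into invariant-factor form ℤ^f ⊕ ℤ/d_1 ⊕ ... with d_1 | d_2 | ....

rank_ℚ(R)=2; free=3−2=1
SNF(R) diag = [2, 6] → torsion [2, 6]

Answer: M ≅ ℤ^1 ⊕ ℤ/2 ⊕ ℤ/6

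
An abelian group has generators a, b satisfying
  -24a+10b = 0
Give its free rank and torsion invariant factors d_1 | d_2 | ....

rank_ℚ(R)=1; free=2−1=1
SNF(R) diag = [2] → torsion [2]

Answer: M ≅ ℤ^1 ⊕ ℤ/2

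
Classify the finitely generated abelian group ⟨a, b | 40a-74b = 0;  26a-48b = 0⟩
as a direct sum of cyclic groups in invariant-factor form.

rank_ℚ(R)=2; free=2−2=0
SNF(R) diag = [2, 2] → torsion [2, 2]

Answer: M ≅ ℤ/2 ⊕ ℤ/2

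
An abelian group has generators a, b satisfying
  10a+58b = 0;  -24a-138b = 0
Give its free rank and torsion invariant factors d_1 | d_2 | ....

rank_ℚ(R)=2; free=2−2=0
SNF(R) diag = [2, 6] → torsion [2, 6]

Answer: M ≅ ℤ/2 ⊕ ℤ/6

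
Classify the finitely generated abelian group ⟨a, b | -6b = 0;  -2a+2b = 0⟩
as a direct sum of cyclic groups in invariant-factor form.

rank_ℚ(R)=2; free=2−2=0
SNF(R) diag = [2, 6] → torsion [2, 6]

Answer: M ≅ ℤ/2 ⊕ ℤ/6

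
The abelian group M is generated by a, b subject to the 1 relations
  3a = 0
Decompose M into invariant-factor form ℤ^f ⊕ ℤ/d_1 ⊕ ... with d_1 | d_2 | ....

rank_ℚ(R)=1; free=2−1=1
SNF(R) diag = [3] → torsion [3]

Answer: M ≅ ℤ^1 ⊕ ℤ/3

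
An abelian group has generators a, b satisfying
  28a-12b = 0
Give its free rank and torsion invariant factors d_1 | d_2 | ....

Answer: M ≅ ℤ^1 ⊕ ℤ/4

Derivation:
rank_ℚ(R)=1; free=2−1=1
SNF(R) diag = [4] → torsion [4]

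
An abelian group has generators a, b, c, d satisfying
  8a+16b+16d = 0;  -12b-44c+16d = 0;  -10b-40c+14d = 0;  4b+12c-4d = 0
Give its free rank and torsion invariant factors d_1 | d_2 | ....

Answer: M ≅ ℤ/2 ⊕ ℤ/4 ⊕ ℤ/4 ⊕ ℤ/8

Derivation:
rank_ℚ(R)=4; free=4−4=0
SNF(R) diag = [2, 4, 4, 8] → torsion [2, 4, 4, 8]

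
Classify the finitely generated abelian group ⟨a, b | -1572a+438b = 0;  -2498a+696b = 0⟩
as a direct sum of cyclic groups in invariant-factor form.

Answer: M ≅ ℤ/2 ⊕ ℤ/6

Derivation:
rank_ℚ(R)=2; free=2−2=0
SNF(R) diag = [2, 6] → torsion [2, 6]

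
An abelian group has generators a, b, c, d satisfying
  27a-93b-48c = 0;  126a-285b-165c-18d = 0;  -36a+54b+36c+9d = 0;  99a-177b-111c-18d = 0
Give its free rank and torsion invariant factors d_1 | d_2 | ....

rank_ℚ(R)=4; free=4−4=0
SNF(R) diag = [3, 3, 9, 27] → torsion [3, 3, 9, 27]

Answer: M ≅ ℤ/3 ⊕ ℤ/3 ⊕ ℤ/9 ⊕ ℤ/27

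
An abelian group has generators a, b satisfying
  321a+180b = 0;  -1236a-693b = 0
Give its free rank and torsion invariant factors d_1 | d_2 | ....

rank_ℚ(R)=2; free=2−2=0
SNF(R) diag = [3, 9] → torsion [3, 9]

Answer: M ≅ ℤ/3 ⊕ ℤ/9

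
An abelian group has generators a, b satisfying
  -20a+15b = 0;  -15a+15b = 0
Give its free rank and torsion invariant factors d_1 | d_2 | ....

Answer: M ≅ ℤ/5 ⊕ ℤ/15

Derivation:
rank_ℚ(R)=2; free=2−2=0
SNF(R) diag = [5, 15] → torsion [5, 15]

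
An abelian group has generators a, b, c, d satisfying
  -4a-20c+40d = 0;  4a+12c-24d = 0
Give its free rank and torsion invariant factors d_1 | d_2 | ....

Answer: M ≅ ℤ^2 ⊕ ℤ/4 ⊕ ℤ/8

Derivation:
rank_ℚ(R)=2; free=4−2=2
SNF(R) diag = [4, 8] → torsion [4, 8]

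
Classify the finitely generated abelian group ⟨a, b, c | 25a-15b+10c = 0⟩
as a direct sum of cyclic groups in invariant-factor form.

rank_ℚ(R)=1; free=3−1=2
SNF(R) diag = [5] → torsion [5]

Answer: M ≅ ℤ^2 ⊕ ℤ/5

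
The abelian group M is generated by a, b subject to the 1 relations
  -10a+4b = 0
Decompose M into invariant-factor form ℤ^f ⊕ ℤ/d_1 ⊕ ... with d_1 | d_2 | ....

rank_ℚ(R)=1; free=2−1=1
SNF(R) diag = [2] → torsion [2]

Answer: M ≅ ℤ^1 ⊕ ℤ/2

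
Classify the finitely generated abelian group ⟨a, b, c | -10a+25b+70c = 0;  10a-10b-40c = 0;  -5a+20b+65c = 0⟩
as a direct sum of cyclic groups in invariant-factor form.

rank_ℚ(R)=3; free=3−3=0
SNF(R) diag = [5, 15, 30] → torsion [5, 15, 30]

Answer: M ≅ ℤ/5 ⊕ ℤ/15 ⊕ ℤ/30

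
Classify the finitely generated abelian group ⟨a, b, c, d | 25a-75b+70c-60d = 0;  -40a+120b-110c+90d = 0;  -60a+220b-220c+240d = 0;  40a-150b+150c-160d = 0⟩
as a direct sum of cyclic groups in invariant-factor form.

Answer: M ≅ ℤ/5 ⊕ ℤ/10 ⊕ ℤ/10 ⊕ ℤ/20

Derivation:
rank_ℚ(R)=4; free=4−4=0
SNF(R) diag = [5, 10, 10, 20] → torsion [5, 10, 10, 20]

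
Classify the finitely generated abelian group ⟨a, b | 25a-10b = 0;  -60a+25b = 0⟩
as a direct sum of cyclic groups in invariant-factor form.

rank_ℚ(R)=2; free=2−2=0
SNF(R) diag = [5, 5] → torsion [5, 5]

Answer: M ≅ ℤ/5 ⊕ ℤ/5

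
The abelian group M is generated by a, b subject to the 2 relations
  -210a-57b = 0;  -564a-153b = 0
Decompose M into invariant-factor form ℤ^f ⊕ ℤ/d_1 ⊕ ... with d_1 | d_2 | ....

rank_ℚ(R)=2; free=2−2=0
SNF(R) diag = [3, 6] → torsion [3, 6]

Answer: M ≅ ℤ/3 ⊕ ℤ/6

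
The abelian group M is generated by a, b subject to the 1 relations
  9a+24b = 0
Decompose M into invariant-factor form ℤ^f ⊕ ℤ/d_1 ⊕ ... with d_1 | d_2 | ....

rank_ℚ(R)=1; free=2−1=1
SNF(R) diag = [3] → torsion [3]

Answer: M ≅ ℤ^1 ⊕ ℤ/3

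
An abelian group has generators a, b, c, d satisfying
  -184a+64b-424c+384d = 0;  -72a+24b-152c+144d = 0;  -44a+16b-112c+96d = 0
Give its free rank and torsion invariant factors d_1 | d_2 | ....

Answer: M ≅ ℤ^1 ⊕ ℤ/4 ⊕ ℤ/8 ⊕ ℤ/8

Derivation:
rank_ℚ(R)=3; free=4−3=1
SNF(R) diag = [4, 8, 8] → torsion [4, 8, 8]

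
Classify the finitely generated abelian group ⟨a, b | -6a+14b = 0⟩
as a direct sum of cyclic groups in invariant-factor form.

rank_ℚ(R)=1; free=2−1=1
SNF(R) diag = [2] → torsion [2]

Answer: M ≅ ℤ^1 ⊕ ℤ/2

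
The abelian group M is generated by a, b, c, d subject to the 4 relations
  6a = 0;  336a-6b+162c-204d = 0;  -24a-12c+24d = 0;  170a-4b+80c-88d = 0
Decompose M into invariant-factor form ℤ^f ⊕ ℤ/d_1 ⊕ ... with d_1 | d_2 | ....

Answer: M ≅ ℤ/2 ⊕ ℤ/6 ⊕ ℤ/12 ⊕ ℤ/24

Derivation:
rank_ℚ(R)=4; free=4−4=0
SNF(R) diag = [2, 6, 12, 24] → torsion [2, 6, 12, 24]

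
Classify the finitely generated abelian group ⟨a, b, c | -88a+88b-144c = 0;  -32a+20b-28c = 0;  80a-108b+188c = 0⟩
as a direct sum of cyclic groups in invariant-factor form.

rank_ℚ(R)=3; free=3−3=0
SNF(R) diag = [4, 8, 8] → torsion [4, 8, 8]

Answer: M ≅ ℤ/4 ⊕ ℤ/8 ⊕ ℤ/8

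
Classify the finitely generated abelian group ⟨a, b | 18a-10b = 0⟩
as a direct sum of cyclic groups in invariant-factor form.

Answer: M ≅ ℤ^1 ⊕ ℤ/2

Derivation:
rank_ℚ(R)=1; free=2−1=1
SNF(R) diag = [2] → torsion [2]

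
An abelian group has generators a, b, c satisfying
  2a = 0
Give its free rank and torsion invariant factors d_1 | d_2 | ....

Answer: M ≅ ℤ^2 ⊕ ℤ/2

Derivation:
rank_ℚ(R)=1; free=3−1=2
SNF(R) diag = [2] → torsion [2]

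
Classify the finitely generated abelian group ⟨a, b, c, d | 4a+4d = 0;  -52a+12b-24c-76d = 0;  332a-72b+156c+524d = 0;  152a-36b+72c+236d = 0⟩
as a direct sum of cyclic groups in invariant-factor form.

rank_ℚ(R)=4; free=4−4=0
SNF(R) diag = [4, 12, 12, 12] → torsion [4, 12, 12, 12]

Answer: M ≅ ℤ/4 ⊕ ℤ/12 ⊕ ℤ/12 ⊕ ℤ/12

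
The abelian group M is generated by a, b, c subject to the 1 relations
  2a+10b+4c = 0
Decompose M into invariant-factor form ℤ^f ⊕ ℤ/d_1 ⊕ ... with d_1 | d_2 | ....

Answer: M ≅ ℤ^2 ⊕ ℤ/2

Derivation:
rank_ℚ(R)=1; free=3−1=2
SNF(R) diag = [2] → torsion [2]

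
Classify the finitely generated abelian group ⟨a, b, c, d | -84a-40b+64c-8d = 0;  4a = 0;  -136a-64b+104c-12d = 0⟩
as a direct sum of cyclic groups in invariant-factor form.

Answer: M ≅ ℤ^1 ⊕ ℤ/4 ⊕ ℤ/4 ⊕ ℤ/8

Derivation:
rank_ℚ(R)=3; free=4−3=1
SNF(R) diag = [4, 4, 8] → torsion [4, 4, 8]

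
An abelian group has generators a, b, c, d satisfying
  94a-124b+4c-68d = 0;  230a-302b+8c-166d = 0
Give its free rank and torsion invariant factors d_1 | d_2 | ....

Answer: M ≅ ℤ^2 ⊕ ℤ/2 ⊕ ℤ/6

Derivation:
rank_ℚ(R)=2; free=4−2=2
SNF(R) diag = [2, 6] → torsion [2, 6]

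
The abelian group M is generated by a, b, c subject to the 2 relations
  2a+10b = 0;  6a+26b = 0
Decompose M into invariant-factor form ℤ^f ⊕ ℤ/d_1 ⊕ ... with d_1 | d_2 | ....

Answer: M ≅ ℤ^1 ⊕ ℤ/2 ⊕ ℤ/4

Derivation:
rank_ℚ(R)=2; free=3−2=1
SNF(R) diag = [2, 4] → torsion [2, 4]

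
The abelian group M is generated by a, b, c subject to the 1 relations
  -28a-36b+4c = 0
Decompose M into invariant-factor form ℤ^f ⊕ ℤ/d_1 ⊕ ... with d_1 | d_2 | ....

rank_ℚ(R)=1; free=3−1=2
SNF(R) diag = [4] → torsion [4]

Answer: M ≅ ℤ^2 ⊕ ℤ/4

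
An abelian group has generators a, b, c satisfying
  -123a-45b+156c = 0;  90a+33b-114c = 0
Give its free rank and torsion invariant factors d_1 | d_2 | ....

rank_ℚ(R)=2; free=3−2=1
SNF(R) diag = [3, 3] → torsion [3, 3]

Answer: M ≅ ℤ^1 ⊕ ℤ/3 ⊕ ℤ/3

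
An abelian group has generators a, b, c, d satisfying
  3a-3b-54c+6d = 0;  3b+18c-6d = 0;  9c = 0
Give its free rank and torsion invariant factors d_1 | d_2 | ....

rank_ℚ(R)=3; free=4−3=1
SNF(R) diag = [3, 3, 9] → torsion [3, 3, 9]

Answer: M ≅ ℤ^1 ⊕ ℤ/3 ⊕ ℤ/3 ⊕ ℤ/9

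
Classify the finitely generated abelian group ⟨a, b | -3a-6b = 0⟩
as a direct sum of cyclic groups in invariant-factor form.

Answer: M ≅ ℤ^1 ⊕ ℤ/3

Derivation:
rank_ℚ(R)=1; free=2−1=1
SNF(R) diag = [3] → torsion [3]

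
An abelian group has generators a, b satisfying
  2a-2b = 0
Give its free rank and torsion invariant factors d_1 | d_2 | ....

Answer: M ≅ ℤ^1 ⊕ ℤ/2

Derivation:
rank_ℚ(R)=1; free=2−1=1
SNF(R) diag = [2] → torsion [2]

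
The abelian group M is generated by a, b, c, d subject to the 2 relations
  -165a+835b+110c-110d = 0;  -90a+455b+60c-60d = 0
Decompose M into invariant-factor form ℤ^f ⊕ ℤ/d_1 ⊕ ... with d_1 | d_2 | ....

Answer: M ≅ ℤ^2 ⊕ ℤ/5 ⊕ ℤ/5

Derivation:
rank_ℚ(R)=2; free=4−2=2
SNF(R) diag = [5, 5] → torsion [5, 5]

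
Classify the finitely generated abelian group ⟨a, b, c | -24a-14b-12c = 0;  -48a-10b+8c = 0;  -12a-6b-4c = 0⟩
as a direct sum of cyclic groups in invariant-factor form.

Answer: M ≅ ℤ/2 ⊕ ℤ/4 ⊕ ℤ/12

Derivation:
rank_ℚ(R)=3; free=3−3=0
SNF(R) diag = [2, 4, 12] → torsion [2, 4, 12]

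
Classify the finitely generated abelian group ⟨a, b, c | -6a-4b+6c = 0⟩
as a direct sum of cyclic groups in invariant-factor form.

Answer: M ≅ ℤ^2 ⊕ ℤ/2

Derivation:
rank_ℚ(R)=1; free=3−1=2
SNF(R) diag = [2] → torsion [2]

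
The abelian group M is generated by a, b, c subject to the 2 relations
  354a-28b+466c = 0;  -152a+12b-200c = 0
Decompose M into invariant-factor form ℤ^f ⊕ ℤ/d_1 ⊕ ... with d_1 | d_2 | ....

rank_ℚ(R)=2; free=3−2=1
SNF(R) diag = [2, 4] → torsion [2, 4]

Answer: M ≅ ℤ^1 ⊕ ℤ/2 ⊕ ℤ/4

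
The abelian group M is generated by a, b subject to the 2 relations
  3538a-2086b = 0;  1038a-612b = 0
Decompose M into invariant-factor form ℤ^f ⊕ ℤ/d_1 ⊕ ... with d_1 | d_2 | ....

rank_ℚ(R)=2; free=2−2=0
SNF(R) diag = [2, 6] → torsion [2, 6]

Answer: M ≅ ℤ/2 ⊕ ℤ/6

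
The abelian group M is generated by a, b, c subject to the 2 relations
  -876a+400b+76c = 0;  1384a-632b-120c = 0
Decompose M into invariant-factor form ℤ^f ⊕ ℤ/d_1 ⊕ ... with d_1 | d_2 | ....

Answer: M ≅ ℤ^1 ⊕ ℤ/4 ⊕ ℤ/8

Derivation:
rank_ℚ(R)=2; free=3−2=1
SNF(R) diag = [4, 8] → torsion [4, 8]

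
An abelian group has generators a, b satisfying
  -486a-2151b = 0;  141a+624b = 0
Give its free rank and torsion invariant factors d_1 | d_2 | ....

Answer: M ≅ ℤ/3 ⊕ ℤ/9

Derivation:
rank_ℚ(R)=2; free=2−2=0
SNF(R) diag = [3, 9] → torsion [3, 9]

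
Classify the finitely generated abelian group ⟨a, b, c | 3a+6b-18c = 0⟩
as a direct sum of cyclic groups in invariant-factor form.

rank_ℚ(R)=1; free=3−1=2
SNF(R) diag = [3] → torsion [3]

Answer: M ≅ ℤ^2 ⊕ ℤ/3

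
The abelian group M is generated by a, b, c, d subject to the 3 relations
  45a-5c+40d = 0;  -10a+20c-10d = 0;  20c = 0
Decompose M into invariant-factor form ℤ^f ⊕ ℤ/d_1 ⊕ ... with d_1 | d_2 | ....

rank_ℚ(R)=3; free=4−3=1
SNF(R) diag = [5, 10, 20] → torsion [5, 10, 20]

Answer: M ≅ ℤ^1 ⊕ ℤ/5 ⊕ ℤ/10 ⊕ ℤ/20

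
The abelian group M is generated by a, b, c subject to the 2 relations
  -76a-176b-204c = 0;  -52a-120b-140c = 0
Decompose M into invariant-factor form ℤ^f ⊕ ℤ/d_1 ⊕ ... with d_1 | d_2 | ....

Answer: M ≅ ℤ^1 ⊕ ℤ/4 ⊕ ℤ/8

Derivation:
rank_ℚ(R)=2; free=3−2=1
SNF(R) diag = [4, 8] → torsion [4, 8]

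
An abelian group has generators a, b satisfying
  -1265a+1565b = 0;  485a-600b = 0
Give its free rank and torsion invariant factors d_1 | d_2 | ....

Answer: M ≅ ℤ/5 ⊕ ℤ/5

Derivation:
rank_ℚ(R)=2; free=2−2=0
SNF(R) diag = [5, 5] → torsion [5, 5]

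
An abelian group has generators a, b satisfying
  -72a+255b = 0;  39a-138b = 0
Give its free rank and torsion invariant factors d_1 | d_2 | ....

Answer: M ≅ ℤ/3 ⊕ ℤ/3

Derivation:
rank_ℚ(R)=2; free=2−2=0
SNF(R) diag = [3, 3] → torsion [3, 3]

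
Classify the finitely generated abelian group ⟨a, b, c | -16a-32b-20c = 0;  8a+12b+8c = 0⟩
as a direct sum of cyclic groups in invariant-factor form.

Answer: M ≅ ℤ^1 ⊕ ℤ/4 ⊕ ℤ/4

Derivation:
rank_ℚ(R)=2; free=3−2=1
SNF(R) diag = [4, 4] → torsion [4, 4]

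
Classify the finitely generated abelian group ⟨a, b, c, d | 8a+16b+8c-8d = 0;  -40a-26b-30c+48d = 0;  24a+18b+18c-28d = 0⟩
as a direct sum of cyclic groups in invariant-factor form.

rank_ℚ(R)=3; free=4−3=1
SNF(R) diag = [2, 4, 8] → torsion [2, 4, 8]

Answer: M ≅ ℤ^1 ⊕ ℤ/2 ⊕ ℤ/4 ⊕ ℤ/8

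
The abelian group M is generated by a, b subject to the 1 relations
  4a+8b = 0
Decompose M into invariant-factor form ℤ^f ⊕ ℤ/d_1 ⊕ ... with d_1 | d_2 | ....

rank_ℚ(R)=1; free=2−1=1
SNF(R) diag = [4] → torsion [4]

Answer: M ≅ ℤ^1 ⊕ ℤ/4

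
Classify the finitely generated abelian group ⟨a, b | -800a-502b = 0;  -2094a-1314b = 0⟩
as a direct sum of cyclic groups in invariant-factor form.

rank_ℚ(R)=2; free=2−2=0
SNF(R) diag = [2, 6] → torsion [2, 6]

Answer: M ≅ ℤ/2 ⊕ ℤ/6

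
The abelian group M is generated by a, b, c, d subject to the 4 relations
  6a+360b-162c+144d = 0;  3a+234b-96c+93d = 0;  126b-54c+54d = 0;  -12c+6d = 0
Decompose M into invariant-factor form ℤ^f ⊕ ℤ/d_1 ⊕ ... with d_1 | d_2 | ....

Answer: M ≅ ℤ/3 ⊕ ℤ/6 ⊕ ℤ/18 ⊕ ℤ/54

Derivation:
rank_ℚ(R)=4; free=4−4=0
SNF(R) diag = [3, 6, 18, 54] → torsion [3, 6, 18, 54]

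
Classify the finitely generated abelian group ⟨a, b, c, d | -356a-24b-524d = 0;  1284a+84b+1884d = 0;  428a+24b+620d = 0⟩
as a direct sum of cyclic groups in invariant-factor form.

rank_ℚ(R)=3; free=4−3=1
SNF(R) diag = [4, 12, 24] → torsion [4, 12, 24]

Answer: M ≅ ℤ^1 ⊕ ℤ/4 ⊕ ℤ/12 ⊕ ℤ/24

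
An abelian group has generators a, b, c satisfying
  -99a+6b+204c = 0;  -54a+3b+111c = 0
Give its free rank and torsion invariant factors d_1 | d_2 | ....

rank_ℚ(R)=2; free=3−2=1
SNF(R) diag = [3, 9] → torsion [3, 9]

Answer: M ≅ ℤ^1 ⊕ ℤ/3 ⊕ ℤ/9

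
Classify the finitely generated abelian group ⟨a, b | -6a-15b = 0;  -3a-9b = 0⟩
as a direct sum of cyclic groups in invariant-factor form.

rank_ℚ(R)=2; free=2−2=0
SNF(R) diag = [3, 3] → torsion [3, 3]

Answer: M ≅ ℤ/3 ⊕ ℤ/3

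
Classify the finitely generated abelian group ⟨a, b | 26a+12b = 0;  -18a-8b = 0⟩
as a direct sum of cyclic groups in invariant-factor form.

rank_ℚ(R)=2; free=2−2=0
SNF(R) diag = [2, 4] → torsion [2, 4]

Answer: M ≅ ℤ/2 ⊕ ℤ/4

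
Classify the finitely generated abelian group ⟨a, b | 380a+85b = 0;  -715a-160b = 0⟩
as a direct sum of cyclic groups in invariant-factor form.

Answer: M ≅ ℤ/5 ⊕ ℤ/5

Derivation:
rank_ℚ(R)=2; free=2−2=0
SNF(R) diag = [5, 5] → torsion [5, 5]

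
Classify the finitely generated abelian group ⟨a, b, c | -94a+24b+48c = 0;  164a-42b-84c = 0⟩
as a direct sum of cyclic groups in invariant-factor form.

rank_ℚ(R)=2; free=3−2=1
SNF(R) diag = [2, 6] → torsion [2, 6]

Answer: M ≅ ℤ^1 ⊕ ℤ/2 ⊕ ℤ/6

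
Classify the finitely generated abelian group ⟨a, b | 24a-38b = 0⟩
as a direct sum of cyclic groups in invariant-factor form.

Answer: M ≅ ℤ^1 ⊕ ℤ/2

Derivation:
rank_ℚ(R)=1; free=2−1=1
SNF(R) diag = [2] → torsion [2]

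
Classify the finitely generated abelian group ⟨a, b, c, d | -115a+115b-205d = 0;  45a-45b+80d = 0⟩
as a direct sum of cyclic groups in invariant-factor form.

rank_ℚ(R)=2; free=4−2=2
SNF(R) diag = [5, 5] → torsion [5, 5]

Answer: M ≅ ℤ^2 ⊕ ℤ/5 ⊕ ℤ/5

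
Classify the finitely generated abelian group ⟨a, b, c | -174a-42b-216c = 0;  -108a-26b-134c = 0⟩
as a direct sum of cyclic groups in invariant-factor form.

Answer: M ≅ ℤ^1 ⊕ ℤ/2 ⊕ ℤ/6

Derivation:
rank_ℚ(R)=2; free=3−2=1
SNF(R) diag = [2, 6] → torsion [2, 6]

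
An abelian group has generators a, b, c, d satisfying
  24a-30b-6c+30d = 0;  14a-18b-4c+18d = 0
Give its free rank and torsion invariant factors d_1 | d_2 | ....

Answer: M ≅ ℤ^2 ⊕ ℤ/2 ⊕ ℤ/6

Derivation:
rank_ℚ(R)=2; free=4−2=2
SNF(R) diag = [2, 6] → torsion [2, 6]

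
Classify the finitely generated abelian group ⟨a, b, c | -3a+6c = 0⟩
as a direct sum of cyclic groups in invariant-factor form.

Answer: M ≅ ℤ^2 ⊕ ℤ/3

Derivation:
rank_ℚ(R)=1; free=3−1=2
SNF(R) diag = [3] → torsion [3]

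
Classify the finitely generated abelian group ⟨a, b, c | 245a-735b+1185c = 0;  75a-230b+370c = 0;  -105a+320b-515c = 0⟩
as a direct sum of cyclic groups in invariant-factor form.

rank_ℚ(R)=3; free=3−3=0
SNF(R) diag = [5, 5, 5] → torsion [5, 5, 5]

Answer: M ≅ ℤ/5 ⊕ ℤ/5 ⊕ ℤ/5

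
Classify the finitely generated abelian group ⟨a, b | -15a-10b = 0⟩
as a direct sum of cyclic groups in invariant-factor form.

rank_ℚ(R)=1; free=2−1=1
SNF(R) diag = [5] → torsion [5]

Answer: M ≅ ℤ^1 ⊕ ℤ/5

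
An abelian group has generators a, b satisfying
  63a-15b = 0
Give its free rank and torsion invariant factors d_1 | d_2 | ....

rank_ℚ(R)=1; free=2−1=1
SNF(R) diag = [3] → torsion [3]

Answer: M ≅ ℤ^1 ⊕ ℤ/3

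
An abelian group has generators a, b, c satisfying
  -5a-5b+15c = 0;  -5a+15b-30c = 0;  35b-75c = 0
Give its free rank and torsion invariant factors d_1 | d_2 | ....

rank_ℚ(R)=3; free=3−3=0
SNF(R) diag = [5, 5, 15] → torsion [5, 5, 15]

Answer: M ≅ ℤ/5 ⊕ ℤ/5 ⊕ ℤ/15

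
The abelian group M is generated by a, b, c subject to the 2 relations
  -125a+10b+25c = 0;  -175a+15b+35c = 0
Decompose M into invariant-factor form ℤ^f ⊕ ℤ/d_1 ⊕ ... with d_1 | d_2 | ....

Answer: M ≅ ℤ^1 ⊕ ℤ/5 ⊕ ℤ/5

Derivation:
rank_ℚ(R)=2; free=3−2=1
SNF(R) diag = [5, 5] → torsion [5, 5]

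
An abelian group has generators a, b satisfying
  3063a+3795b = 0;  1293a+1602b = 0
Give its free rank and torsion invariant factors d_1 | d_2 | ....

rank_ℚ(R)=2; free=2−2=0
SNF(R) diag = [3, 3] → torsion [3, 3]

Answer: M ≅ ℤ/3 ⊕ ℤ/3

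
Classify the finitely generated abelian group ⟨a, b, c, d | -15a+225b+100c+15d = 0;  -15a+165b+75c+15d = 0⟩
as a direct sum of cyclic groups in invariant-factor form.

rank_ℚ(R)=2; free=4−2=2
SNF(R) diag = [5, 15] → torsion [5, 15]

Answer: M ≅ ℤ^2 ⊕ ℤ/5 ⊕ ℤ/15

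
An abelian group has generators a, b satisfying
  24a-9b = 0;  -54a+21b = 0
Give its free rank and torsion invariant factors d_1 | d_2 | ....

rank_ℚ(R)=2; free=2−2=0
SNF(R) diag = [3, 6] → torsion [3, 6]

Answer: M ≅ ℤ/3 ⊕ ℤ/6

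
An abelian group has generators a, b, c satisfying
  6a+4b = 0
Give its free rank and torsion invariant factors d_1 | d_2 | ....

rank_ℚ(R)=1; free=3−1=2
SNF(R) diag = [2] → torsion [2]

Answer: M ≅ ℤ^2 ⊕ ℤ/2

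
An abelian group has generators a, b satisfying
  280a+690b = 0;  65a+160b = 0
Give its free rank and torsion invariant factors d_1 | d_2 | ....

Answer: M ≅ ℤ/5 ⊕ ℤ/10

Derivation:
rank_ℚ(R)=2; free=2−2=0
SNF(R) diag = [5, 10] → torsion [5, 10]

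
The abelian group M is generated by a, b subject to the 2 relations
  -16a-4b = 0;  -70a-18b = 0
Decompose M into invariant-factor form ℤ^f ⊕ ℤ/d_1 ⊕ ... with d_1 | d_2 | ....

rank_ℚ(R)=2; free=2−2=0
SNF(R) diag = [2, 4] → torsion [2, 4]

Answer: M ≅ ℤ/2 ⊕ ℤ/4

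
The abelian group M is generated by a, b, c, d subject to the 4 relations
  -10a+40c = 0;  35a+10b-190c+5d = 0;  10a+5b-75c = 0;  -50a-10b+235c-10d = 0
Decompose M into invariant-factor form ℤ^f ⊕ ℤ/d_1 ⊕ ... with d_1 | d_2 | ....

Answer: M ≅ ℤ/5 ⊕ ℤ/5 ⊕ ℤ/5 ⊕ ℤ/10

Derivation:
rank_ℚ(R)=4; free=4−4=0
SNF(R) diag = [5, 5, 5, 10] → torsion [5, 5, 5, 10]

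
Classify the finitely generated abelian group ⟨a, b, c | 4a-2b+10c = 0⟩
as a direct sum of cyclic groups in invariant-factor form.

rank_ℚ(R)=1; free=3−1=2
SNF(R) diag = [2] → torsion [2]

Answer: M ≅ ℤ^2 ⊕ ℤ/2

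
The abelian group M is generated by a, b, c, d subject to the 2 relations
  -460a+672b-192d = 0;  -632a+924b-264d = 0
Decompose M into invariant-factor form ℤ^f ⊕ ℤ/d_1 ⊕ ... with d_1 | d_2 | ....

rank_ℚ(R)=2; free=4−2=2
SNF(R) diag = [4, 12] → torsion [4, 12]

Answer: M ≅ ℤ^2 ⊕ ℤ/4 ⊕ ℤ/12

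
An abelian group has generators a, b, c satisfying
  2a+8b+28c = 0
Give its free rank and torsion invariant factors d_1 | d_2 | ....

Answer: M ≅ ℤ^2 ⊕ ℤ/2

Derivation:
rank_ℚ(R)=1; free=3−1=2
SNF(R) diag = [2] → torsion [2]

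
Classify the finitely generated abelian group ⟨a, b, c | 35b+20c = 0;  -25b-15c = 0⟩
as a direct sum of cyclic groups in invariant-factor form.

rank_ℚ(R)=2; free=3−2=1
SNF(R) diag = [5, 5] → torsion [5, 5]

Answer: M ≅ ℤ^1 ⊕ ℤ/5 ⊕ ℤ/5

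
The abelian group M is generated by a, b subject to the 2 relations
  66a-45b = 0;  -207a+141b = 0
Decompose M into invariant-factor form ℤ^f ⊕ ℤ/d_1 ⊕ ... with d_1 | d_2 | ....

Answer: M ≅ ℤ/3 ⊕ ℤ/3

Derivation:
rank_ℚ(R)=2; free=2−2=0
SNF(R) diag = [3, 3] → torsion [3, 3]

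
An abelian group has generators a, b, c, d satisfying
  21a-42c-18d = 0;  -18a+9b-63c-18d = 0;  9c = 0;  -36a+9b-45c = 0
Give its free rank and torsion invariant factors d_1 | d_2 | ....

rank_ℚ(R)=4; free=4−4=0
SNF(R) diag = [3, 9, 9, 18] → torsion [3, 9, 9, 18]

Answer: M ≅ ℤ/3 ⊕ ℤ/9 ⊕ ℤ/9 ⊕ ℤ/18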